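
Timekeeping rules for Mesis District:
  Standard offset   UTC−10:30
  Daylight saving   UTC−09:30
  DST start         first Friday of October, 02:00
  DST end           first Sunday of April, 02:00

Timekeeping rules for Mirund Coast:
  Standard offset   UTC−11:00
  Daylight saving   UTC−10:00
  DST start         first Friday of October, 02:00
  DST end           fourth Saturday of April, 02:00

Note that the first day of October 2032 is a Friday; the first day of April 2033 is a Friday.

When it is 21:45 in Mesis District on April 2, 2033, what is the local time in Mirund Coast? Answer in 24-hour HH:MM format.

21:15

1 October 2032 is a Friday, so the first Friday is October 1.
1 April 2033 is a Friday, so the first Sunday is April 3.
April 2, 2033 lies within the daylight-saving period (1 October 2032 – 3 April 2033), so Mesis District is on daylight time, UTC−09:30.
21:45 Mesis District + 9h30m = 07:15 UTC (rolling into the next day, 3 April 2033).
1 October 2032 is a Friday, so the first Friday is October 1.
1 April 2033 is a Friday, so the first Saturday is April 2 and the fourth is April 23.
At the standard offset (UTC−11:00), 07:15 UTC − 11h = 20:15 Mirund Coast standard time (rolling into the previous day, 2 April 2033).
The standard-time date in Mirund Coast, April 2, 2033, lies within the daylight-saving period (1 October 2032 – 23 April 2033), so Mirund Coast is on daylight time, UTC−10:00.
07:15 UTC − 10h = 21:15 Mirund Coast (rolling into the previous day, 2 April 2033).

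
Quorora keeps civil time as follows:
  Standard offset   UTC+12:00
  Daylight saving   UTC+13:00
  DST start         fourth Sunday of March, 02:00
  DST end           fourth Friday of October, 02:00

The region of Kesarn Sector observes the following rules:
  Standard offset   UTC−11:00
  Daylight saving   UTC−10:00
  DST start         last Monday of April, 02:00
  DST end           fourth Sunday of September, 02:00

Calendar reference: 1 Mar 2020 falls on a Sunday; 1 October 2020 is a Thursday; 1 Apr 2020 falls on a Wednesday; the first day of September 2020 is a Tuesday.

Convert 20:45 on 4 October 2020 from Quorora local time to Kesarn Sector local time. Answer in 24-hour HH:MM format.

20:45

1 March 2020 is a Sunday, so the first Sunday is March 1 and the fourth is March 22.
1 October 2020 is a Thursday, so the first Friday is October 2 and the fourth is October 23.
Daylight saving runs 22 March – 23 October; 4 October 2020 is inside that window, so Quorora is at UTC+13:00.
20:45 Quorora − 13h = 07:45 UTC.
1 April 2020 is a Wednesday, so Mondays fall on 6, 13, 20, 27; the last is April 27.
1 September 2020 is a Tuesday, so the first Sunday is September 6 and the fourth is September 27.
At the standard offset (UTC−11:00), 07:45 UTC − 11h = 20:45 Kesarn Sector standard time (rolling into the previous day, 3 October 2020).
Daylight saving runs 27 April – 27 September; the standard-time date in Kesarn Sector, 3 October 2020, is outside that window, so Kesarn Sector is on standard time at UTC−11:00.
07:45 UTC − 11h = 20:45 Kesarn Sector (rolling into the previous day, 3 October 2020).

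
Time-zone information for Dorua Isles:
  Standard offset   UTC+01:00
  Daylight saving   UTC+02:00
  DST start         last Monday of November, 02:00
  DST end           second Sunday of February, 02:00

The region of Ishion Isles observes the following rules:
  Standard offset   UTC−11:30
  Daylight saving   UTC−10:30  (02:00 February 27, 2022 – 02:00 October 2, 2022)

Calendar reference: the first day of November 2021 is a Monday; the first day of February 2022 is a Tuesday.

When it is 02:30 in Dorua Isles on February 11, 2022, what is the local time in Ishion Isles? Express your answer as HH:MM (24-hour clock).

1 November 2021 is a Monday, so Mondays fall on 1, 8, 15, 22, 29; the last is November 29.
1 February 2022 is a Tuesday, so the first Sunday is February 6 and the second is February 13.
February 11, 2022 lies within the daylight-saving period (29 November 2021 – 13 February 2022), so Dorua Isles is on daylight time, UTC+02:00.
02:30 Dorua Isles − 2h = 00:30 UTC.
At the standard offset (UTC−11:30), 00:30 UTC − 11h30m = 13:00 Ishion Isles standard time (rolling into the previous day, 10 February 2022).
Daylight saving runs 27 February – 2 October; the standard-time date in Ishion Isles, February 10, 2022, is outside that window, so Ishion Isles is on standard time at UTC−11:30.
00:30 UTC − 11h30m = 13:00 Ishion Isles (rolling into the previous day, 10 February 2022).

13:00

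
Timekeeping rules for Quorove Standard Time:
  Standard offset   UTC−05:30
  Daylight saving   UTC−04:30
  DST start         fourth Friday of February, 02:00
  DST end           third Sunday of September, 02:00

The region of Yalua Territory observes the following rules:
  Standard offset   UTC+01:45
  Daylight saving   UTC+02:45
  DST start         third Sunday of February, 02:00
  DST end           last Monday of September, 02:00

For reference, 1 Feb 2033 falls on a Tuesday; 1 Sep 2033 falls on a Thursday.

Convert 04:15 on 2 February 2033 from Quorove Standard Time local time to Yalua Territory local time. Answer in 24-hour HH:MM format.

11:30

1 February 2033 is a Tuesday, so the first Friday is February 4 and the fourth is February 25.
1 September 2033 is a Thursday, so the first Sunday is September 4 and the third is September 18.
2 February 2033 does not fall between 25 February and 18 September, so daylight saving is not in effect and Quorove Standard Time is at UTC−05:30.
04:15 Quorove Standard Time + 5h30m = 09:45 UTC.
1 February 2033 is a Tuesday, so the first Sunday is February 6 and the third is February 20.
1 September 2033 is a Thursday, so Mondays fall on 5, 12, 19, 26; the last is September 26.
At the standard offset (UTC+01:45), 09:45 UTC + 1h45m = 11:30 Yalua Territory standard time.
The standard-time date in Yalua Territory, 2 February 2033, is outside the daylight-saving period (20 February – 26 September), so Yalua Territory is on standard time, UTC+01:45.
09:45 UTC + 1h45m = 11:30 Yalua Territory.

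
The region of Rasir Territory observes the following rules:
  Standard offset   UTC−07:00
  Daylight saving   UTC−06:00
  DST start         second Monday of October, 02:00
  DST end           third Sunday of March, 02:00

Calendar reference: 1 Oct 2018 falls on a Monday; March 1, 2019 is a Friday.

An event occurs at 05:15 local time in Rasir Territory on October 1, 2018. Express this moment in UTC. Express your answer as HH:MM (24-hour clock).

12:15

1 October 2018 is a Monday, so the first Monday is October 1 and the second is October 8.
1 March 2019 is a Friday, so the first Sunday is March 3 and the third is March 17.
Daylight saving runs 8 October 2018 – 17 March 2019; October 1, 2018 is outside that window, so Rasir Territory is on standard time at UTC−07:00.
05:15 local + 7h = 12:15 UTC.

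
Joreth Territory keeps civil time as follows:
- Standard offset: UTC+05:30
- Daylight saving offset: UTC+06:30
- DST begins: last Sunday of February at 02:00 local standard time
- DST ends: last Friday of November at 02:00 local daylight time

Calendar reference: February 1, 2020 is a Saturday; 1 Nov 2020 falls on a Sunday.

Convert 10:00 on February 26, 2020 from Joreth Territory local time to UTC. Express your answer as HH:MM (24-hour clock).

1 February 2020 is a Saturday, so Sundays fall on 2, 9, 16, 23; the last is February 23.
1 November 2020 is a Sunday, so Fridays fall on 6, 13, 20, 27; the last is November 27.
February 26, 2020 lies within the daylight-saving period (23 February – 27 November), so Joreth Territory is on daylight time, UTC+06:30.
10:00 local − 6h30m = 03:30 UTC.

03:30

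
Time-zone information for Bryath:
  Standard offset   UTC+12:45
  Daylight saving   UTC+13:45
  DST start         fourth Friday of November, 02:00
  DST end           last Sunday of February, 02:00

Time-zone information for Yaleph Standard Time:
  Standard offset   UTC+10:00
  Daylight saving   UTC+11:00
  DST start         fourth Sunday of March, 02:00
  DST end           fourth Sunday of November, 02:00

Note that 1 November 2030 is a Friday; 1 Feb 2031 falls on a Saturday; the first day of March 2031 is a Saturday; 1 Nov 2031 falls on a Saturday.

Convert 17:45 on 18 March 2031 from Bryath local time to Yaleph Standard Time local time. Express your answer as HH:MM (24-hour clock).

1 November 2030 is a Friday, so the first Friday is November 1 and the fourth is November 22.
1 February 2031 is a Saturday, so Sundays fall on 2, 9, 16, 23; the last is February 23.
18 March 2031 does not fall between 22 November 2030 and 23 February 2031, so daylight saving is not in effect and Bryath is at UTC+12:45.
17:45 Bryath − 12h45m = 05:00 UTC.
1 March 2031 is a Saturday, so the first Sunday is March 2 and the fourth is March 23.
1 November 2031 is a Saturday, so the first Sunday is November 2 and the fourth is November 23.
At the standard offset (UTC+10:00), 05:00 UTC + 10h = 15:00 Yaleph Standard Time standard time.
Daylight saving runs 23 March – 23 November; the standard-time date in Yaleph Standard Time, 18 March 2031, is outside that window, so Yaleph Standard Time is on standard time at UTC+10:00.
05:00 UTC + 10h = 15:00 Yaleph Standard Time.

15:00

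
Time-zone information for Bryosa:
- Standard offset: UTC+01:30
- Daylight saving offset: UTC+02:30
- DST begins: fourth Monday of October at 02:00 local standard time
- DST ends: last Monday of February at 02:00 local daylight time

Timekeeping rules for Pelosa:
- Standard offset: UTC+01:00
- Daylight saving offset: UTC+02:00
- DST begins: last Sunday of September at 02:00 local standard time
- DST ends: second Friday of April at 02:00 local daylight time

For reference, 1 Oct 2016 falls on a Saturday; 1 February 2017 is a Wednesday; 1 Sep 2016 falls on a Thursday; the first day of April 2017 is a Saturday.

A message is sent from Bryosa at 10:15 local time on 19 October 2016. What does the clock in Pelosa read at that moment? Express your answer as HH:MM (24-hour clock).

10:45

1 October 2016 is a Saturday, so the first Monday is October 3 and the fourth is October 24.
1 February 2017 is a Wednesday, so Mondays fall on 6, 13, 20, 27; the last is February 27.
19 October 2016 does not fall between 24 October 2016 and 27 February 2017, so daylight saving is not in effect and Bryosa is at UTC+01:30.
10:15 Bryosa − 1h30m = 08:45 UTC.
1 September 2016 is a Thursday, so Sundays fall on 4, 11, 18, 25; the last is September 25.
1 April 2017 is a Saturday, so the first Friday is April 7 and the second is April 14.
At the standard offset (UTC+01:00), 08:45 UTC + 1h = 09:45 Pelosa standard time.
The standard-time date in Pelosa, 19 October 2016, lies within the daylight-saving period (25 September 2016 – 14 April 2017), so Pelosa is on daylight time, UTC+02:00.
08:45 UTC + 2h = 10:45 Pelosa.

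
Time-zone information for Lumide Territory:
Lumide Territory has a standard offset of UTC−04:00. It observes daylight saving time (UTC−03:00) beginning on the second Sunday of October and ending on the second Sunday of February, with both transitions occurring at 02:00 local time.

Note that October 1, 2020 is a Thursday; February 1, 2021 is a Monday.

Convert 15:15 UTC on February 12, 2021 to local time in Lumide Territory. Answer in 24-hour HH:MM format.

1 October 2020 is a Thursday, so the first Sunday is October 4 and the second is October 11.
1 February 2021 is a Monday, so the first Sunday is February 7 and the second is February 14.
At the standard offset (UTC−04:00), 15:15 UTC − 4h = 11:15 Lumide Territory standard time.
The standard-time date in Lumide Territory, February 12, 2021, falls between 11 October 2020 and 14 February 2021, so daylight saving is in effect and Lumide Territory is at UTC−03:00.
15:15 UTC − 3h = 12:15 local.

12:15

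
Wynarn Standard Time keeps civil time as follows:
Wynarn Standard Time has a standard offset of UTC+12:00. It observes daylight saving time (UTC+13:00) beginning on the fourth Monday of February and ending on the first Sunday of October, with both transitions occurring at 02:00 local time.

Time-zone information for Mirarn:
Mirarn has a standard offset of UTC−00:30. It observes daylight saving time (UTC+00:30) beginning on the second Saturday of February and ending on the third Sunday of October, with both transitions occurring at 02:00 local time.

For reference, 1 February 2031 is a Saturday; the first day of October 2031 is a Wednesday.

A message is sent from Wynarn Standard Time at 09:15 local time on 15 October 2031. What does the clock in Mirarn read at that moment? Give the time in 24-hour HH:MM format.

21:45

1 February 2031 is a Saturday, so the first Monday is February 3 and the fourth is February 24.
1 October 2031 is a Wednesday, so the first Sunday is October 5.
Daylight saving runs 24 February – 5 October; 15 October 2031 is outside that window, so Wynarn Standard Time is on standard time at UTC+12:00.
09:15 Wynarn Standard Time − 12h = 21:15 UTC (rolling into the previous day, 14 October 2031).
1 February 2031 is a Saturday, so the first Saturday is February 1 and the second is February 8.
1 October 2031 is a Wednesday, so the first Sunday is October 5 and the third is October 19.
At the standard offset (UTC−00:30), 21:15 UTC − 0h30m = 20:45 Mirarn standard time.
The standard-time date in Mirarn, 14 October 2031, lies within the daylight-saving period (8 February – 19 October), so Mirarn is on daylight time, UTC+00:30.
21:15 UTC + 0h30m = 21:45 Mirarn.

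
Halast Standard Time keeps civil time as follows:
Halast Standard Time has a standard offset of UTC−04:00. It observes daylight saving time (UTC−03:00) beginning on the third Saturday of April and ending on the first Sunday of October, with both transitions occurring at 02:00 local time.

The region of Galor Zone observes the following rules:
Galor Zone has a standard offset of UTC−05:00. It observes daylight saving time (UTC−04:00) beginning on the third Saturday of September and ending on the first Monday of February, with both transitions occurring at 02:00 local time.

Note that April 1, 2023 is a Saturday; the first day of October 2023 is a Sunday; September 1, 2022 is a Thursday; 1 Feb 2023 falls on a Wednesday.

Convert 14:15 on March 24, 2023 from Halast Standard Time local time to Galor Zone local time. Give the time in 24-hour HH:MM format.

13:15

1 April 2023 is a Saturday, so the first Saturday is April 1 and the third is April 15.
1 October 2023 is a Sunday, so the first Sunday is October 1.
March 24, 2023 does not fall between 15 April and 1 October, so daylight saving is not in effect and Halast Standard Time is at UTC−04:00.
14:15 Halast Standard Time + 4h = 18:15 UTC.
1 September 2022 is a Thursday, so the first Saturday is September 3 and the third is September 17.
1 February 2023 is a Wednesday, so the first Monday is February 6.
At the standard offset (UTC−05:00), 18:15 UTC − 5h = 13:15 Galor Zone standard time.
Daylight saving runs 17 September 2022 – 6 February 2023; the standard-time date in Galor Zone, March 24, 2023, is outside that window, so Galor Zone is on standard time at UTC−05:00.
18:15 UTC − 5h = 13:15 Galor Zone.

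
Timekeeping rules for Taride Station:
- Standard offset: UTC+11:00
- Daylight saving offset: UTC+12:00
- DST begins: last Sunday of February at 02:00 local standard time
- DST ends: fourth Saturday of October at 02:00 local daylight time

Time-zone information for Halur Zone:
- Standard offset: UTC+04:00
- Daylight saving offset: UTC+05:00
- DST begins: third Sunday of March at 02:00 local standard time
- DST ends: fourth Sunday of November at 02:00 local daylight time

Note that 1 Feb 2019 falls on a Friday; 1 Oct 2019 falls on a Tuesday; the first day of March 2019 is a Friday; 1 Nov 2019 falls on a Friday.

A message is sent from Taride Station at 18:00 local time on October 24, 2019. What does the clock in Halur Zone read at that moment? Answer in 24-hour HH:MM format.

11:00

1 February 2019 is a Friday, so Sundays fall on 3, 10, 17, 24; the last is February 24.
1 October 2019 is a Tuesday, so the first Saturday is October 5 and the fourth is October 26.
October 24, 2019 falls between 24 February and 26 October, so daylight saving is in effect and Taride Station is at UTC+12:00.
18:00 Taride Station − 12h = 06:00 UTC.
1 March 2019 is a Friday, so the first Sunday is March 3 and the third is March 17.
1 November 2019 is a Friday, so the first Sunday is November 3 and the fourth is November 24.
At the standard offset (UTC+04:00), 06:00 UTC + 4h = 10:00 Halur Zone standard time.
Daylight saving runs 17 March – 24 November; the standard-time date in Halur Zone, October 24, 2019, is inside that window, so Halur Zone is at UTC+05:00.
06:00 UTC + 5h = 11:00 Halur Zone.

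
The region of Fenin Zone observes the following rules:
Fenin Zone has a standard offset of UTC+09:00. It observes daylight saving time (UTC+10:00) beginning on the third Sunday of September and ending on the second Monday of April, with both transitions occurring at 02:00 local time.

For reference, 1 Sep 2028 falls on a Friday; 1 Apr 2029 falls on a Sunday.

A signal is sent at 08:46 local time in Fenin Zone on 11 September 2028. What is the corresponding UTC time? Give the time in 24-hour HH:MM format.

1 September 2028 is a Friday, so the first Sunday is September 3 and the third is September 17.
1 April 2029 is a Sunday, so the first Monday is April 2 and the second is April 9.
11 September 2028 is outside the daylight-saving period (17 September 2028 – 9 April 2029), so Fenin Zone is on standard time, UTC+09:00.
08:46 local − 9h = 23:46 UTC (rolling into the previous day, 10 September 2028).

23:46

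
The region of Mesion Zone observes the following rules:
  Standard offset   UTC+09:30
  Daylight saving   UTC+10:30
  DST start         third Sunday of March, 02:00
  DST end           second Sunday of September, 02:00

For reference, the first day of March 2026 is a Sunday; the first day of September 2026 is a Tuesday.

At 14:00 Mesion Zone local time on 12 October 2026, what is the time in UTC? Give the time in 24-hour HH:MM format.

04:30

1 March 2026 is a Sunday, so the first Sunday is March 1 and the third is March 15.
1 September 2026 is a Tuesday, so the first Sunday is September 6 and the second is September 13.
12 October 2026 is outside the daylight-saving period (15 March – 13 September), so Mesion Zone is on standard time, UTC+09:30.
14:00 local − 9h30m = 04:30 UTC.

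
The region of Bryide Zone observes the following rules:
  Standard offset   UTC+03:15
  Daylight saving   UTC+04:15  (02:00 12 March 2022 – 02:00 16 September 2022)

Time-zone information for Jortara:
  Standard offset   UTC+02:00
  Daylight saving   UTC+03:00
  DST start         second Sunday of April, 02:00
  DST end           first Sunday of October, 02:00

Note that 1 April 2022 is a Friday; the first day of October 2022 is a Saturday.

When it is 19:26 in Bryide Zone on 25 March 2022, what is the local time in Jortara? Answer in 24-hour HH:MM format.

17:11

25 March 2022 falls between 12 March and 16 September, so daylight saving is in effect and Bryide Zone is at UTC+04:15.
19:26 Bryide Zone − 4h15m = 15:11 UTC.
1 April 2022 is a Friday, so the first Sunday is April 3 and the second is April 10.
1 October 2022 is a Saturday, so the first Sunday is October 2.
At the standard offset (UTC+02:00), 15:11 UTC + 2h = 17:11 Jortara standard time.
The standard-time date in Jortara, 25 March 2022, is outside the daylight-saving period (10 April – 2 October), so Jortara is on standard time, UTC+02:00.
15:11 UTC + 2h = 17:11 Jortara.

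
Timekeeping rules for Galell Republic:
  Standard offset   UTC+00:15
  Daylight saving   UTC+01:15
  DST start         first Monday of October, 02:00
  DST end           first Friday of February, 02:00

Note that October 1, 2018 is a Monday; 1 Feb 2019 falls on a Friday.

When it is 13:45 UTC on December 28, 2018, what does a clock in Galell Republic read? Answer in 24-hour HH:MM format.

15:00

1 October 2018 is a Monday, so the first Monday is October 1.
1 February 2019 is a Friday, so the first Friday is February 1.
At the standard offset (UTC+00:15), 13:45 UTC + 0h15m = 14:00 Galell Republic standard time.
Daylight saving runs 1 October 2018 – 1 February 2019; the standard-time date in Galell Republic, December 28, 2018, is inside that window, so Galell Republic is at UTC+01:15.
13:45 UTC + 1h15m = 15:00 local.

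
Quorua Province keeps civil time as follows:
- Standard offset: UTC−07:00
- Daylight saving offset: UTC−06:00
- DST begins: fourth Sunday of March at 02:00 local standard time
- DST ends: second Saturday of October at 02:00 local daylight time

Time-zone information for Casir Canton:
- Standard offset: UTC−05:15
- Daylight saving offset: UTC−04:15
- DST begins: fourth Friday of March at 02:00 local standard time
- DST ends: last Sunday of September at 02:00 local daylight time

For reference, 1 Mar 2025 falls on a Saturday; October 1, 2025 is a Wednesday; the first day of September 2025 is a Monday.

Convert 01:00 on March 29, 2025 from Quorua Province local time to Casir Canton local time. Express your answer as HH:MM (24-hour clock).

02:45

1 March 2025 is a Saturday, so the first Sunday is March 2 and the fourth is March 23.
1 October 2025 is a Wednesday, so the first Saturday is October 4 and the second is October 11.
Daylight saving runs 23 March – 11 October; March 29, 2025 is inside that window, so Quorua Province is at UTC−06:00.
01:00 Quorua Province + 6h = 07:00 UTC.
1 March 2025 is a Saturday, so the first Friday is March 7 and the fourth is March 28.
1 September 2025 is a Monday, so Sundays fall on 7, 14, 21, 28; the last is September 28.
At the standard offset (UTC−05:15), 07:00 UTC − 5h15m = 01:45 Casir Canton standard time.
The standard-time date in Casir Canton, March 29, 2025, falls between 28 March and 28 September, so daylight saving is in effect and Casir Canton is at UTC−04:15.
07:00 UTC − 4h15m = 02:45 Casir Canton.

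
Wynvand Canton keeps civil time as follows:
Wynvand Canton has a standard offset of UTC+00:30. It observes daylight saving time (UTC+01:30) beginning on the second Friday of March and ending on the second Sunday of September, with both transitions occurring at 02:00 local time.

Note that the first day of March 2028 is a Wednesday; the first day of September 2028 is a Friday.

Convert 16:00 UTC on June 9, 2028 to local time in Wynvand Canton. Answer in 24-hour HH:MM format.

17:30

1 March 2028 is a Wednesday, so the first Friday is March 3 and the second is March 10.
1 September 2028 is a Friday, so the first Sunday is September 3 and the second is September 10.
At the standard offset (UTC+00:30), 16:00 UTC + 0h30m = 16:30 Wynvand Canton standard time.
The standard-time date in Wynvand Canton, June 9, 2028, falls between 10 March and 10 September, so daylight saving is in effect and Wynvand Canton is at UTC+01:30.
16:00 UTC + 1h30m = 17:30 local.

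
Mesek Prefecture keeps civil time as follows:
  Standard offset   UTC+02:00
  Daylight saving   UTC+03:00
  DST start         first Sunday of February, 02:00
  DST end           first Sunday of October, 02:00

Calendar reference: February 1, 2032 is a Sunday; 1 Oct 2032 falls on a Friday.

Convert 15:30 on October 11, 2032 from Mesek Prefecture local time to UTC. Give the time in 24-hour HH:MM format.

1 February 2032 is a Sunday, so the first Sunday is February 1.
1 October 2032 is a Friday, so the first Sunday is October 3.
Daylight saving runs 1 February – 3 October; October 11, 2032 is outside that window, so Mesek Prefecture is on standard time at UTC+02:00.
15:30 local − 2h = 13:30 UTC.

13:30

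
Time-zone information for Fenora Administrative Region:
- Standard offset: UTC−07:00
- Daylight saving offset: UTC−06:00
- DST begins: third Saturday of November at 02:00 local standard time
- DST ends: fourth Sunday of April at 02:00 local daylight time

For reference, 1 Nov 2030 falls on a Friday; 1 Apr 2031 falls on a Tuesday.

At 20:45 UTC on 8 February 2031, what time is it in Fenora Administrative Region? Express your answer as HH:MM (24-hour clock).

14:45

1 November 2030 is a Friday, so the first Saturday is November 2 and the third is November 16.
1 April 2031 is a Tuesday, so the first Sunday is April 6 and the fourth is April 27.
At the standard offset (UTC−07:00), 20:45 UTC − 7h = 13:45 Fenora Administrative Region standard time.
Daylight saving runs 16 November 2030 – 27 April 2031; the standard-time date in Fenora Administrative Region, 8 February 2031, is inside that window, so Fenora Administrative Region is at UTC−06:00.
20:45 UTC − 6h = 14:45 local.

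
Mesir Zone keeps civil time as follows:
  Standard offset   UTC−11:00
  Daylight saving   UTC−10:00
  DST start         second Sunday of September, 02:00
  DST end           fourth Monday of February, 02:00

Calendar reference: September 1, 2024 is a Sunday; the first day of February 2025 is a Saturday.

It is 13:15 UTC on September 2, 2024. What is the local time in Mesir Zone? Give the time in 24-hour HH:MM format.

02:15

1 September 2024 is a Sunday, so the first Sunday is September 1 and the second is September 8.
1 February 2025 is a Saturday, so the first Monday is February 3 and the fourth is February 24.
At the standard offset (UTC−11:00), 13:15 UTC − 11h = 02:15 Mesir Zone standard time.
The standard-time date in Mesir Zone, September 2, 2024, does not fall between 8 September 2024 and 24 February 2025, so daylight saving is not in effect and Mesir Zone is at UTC−11:00.
13:15 UTC − 11h = 02:15 local.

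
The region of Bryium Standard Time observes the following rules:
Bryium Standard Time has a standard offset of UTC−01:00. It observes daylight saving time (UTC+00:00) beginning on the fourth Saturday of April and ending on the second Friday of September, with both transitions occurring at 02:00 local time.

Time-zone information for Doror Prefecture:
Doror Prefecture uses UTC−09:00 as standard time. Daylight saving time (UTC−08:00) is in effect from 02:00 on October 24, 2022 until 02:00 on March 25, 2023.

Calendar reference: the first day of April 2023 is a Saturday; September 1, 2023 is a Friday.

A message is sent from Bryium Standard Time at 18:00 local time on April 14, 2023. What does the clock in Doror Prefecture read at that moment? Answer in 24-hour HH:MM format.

10:00

1 April 2023 is a Saturday, so the first Saturday is April 1 and the fourth is April 22.
1 September 2023 is a Friday, so the first Friday is September 1 and the second is September 8.
Daylight saving runs 22 April – 8 September; April 14, 2023 is outside that window, so Bryium Standard Time is on standard time at UTC−01:00.
18:00 Bryium Standard Time + 1h = 19:00 UTC.
At the standard offset (UTC−09:00), 19:00 UTC − 9h = 10:00 Doror Prefecture standard time.
The standard-time date in Doror Prefecture, April 14, 2023, is outside the daylight-saving period (24 October 2022 – 25 March 2023), so Doror Prefecture is on standard time, UTC−09:00.
19:00 UTC − 9h = 10:00 Doror Prefecture.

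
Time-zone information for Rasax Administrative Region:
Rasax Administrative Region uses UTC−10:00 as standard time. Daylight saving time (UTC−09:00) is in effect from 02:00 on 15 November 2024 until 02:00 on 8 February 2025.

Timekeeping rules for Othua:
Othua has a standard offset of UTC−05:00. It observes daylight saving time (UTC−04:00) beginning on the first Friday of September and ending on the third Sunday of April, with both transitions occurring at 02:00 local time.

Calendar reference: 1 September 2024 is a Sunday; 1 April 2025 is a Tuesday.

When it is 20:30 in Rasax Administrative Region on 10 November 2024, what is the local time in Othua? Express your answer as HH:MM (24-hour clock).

02:30

Daylight saving runs 15 November 2024 – 8 February 2025; 10 November 2024 is outside that window, so Rasax Administrative Region is on standard time at UTC−10:00.
20:30 Rasax Administrative Region + 10h = 06:30 UTC (rolling into the next day, 11 November 2024).
1 September 2024 is a Sunday, so the first Friday is September 6.
1 April 2025 is a Tuesday, so the first Sunday is April 6 and the third is April 20.
At the standard offset (UTC−05:00), 06:30 UTC − 5h = 01:30 Othua standard time.
The standard-time date in Othua, 11 November 2024, falls between 6 September 2024 and 20 April 2025, so daylight saving is in effect and Othua is at UTC−04:00.
06:30 UTC − 4h = 02:30 Othua.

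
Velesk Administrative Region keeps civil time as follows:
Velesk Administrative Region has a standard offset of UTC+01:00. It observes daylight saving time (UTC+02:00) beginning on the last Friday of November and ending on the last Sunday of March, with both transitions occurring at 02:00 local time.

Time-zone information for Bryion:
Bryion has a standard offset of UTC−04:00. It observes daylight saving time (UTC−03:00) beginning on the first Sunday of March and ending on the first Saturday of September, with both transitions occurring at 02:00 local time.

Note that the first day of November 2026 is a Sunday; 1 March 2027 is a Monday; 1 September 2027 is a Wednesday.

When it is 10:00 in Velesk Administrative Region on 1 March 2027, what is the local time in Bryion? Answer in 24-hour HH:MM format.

1 November 2026 is a Sunday, so Fridays fall on 6, 13, 20, 27; the last is November 27.
1 March 2027 is a Monday, so Sundays fall on 7, 14, 21, 28; the last is March 28.
Daylight saving runs 27 November 2026 – 28 March 2027; 1 March 2027 is inside that window, so Velesk Administrative Region is at UTC+02:00.
10:00 Velesk Administrative Region − 2h = 08:00 UTC.
1 March 2027 is a Monday, so the first Sunday is March 7.
1 September 2027 is a Wednesday, so the first Saturday is September 4.
At the standard offset (UTC−04:00), 08:00 UTC − 4h = 04:00 Bryion standard time.
The standard-time date in Bryion, 1 March 2027, does not fall between 7 March and 4 September, so daylight saving is not in effect and Bryion is at UTC−04:00.
08:00 UTC − 4h = 04:00 Bryion.

04:00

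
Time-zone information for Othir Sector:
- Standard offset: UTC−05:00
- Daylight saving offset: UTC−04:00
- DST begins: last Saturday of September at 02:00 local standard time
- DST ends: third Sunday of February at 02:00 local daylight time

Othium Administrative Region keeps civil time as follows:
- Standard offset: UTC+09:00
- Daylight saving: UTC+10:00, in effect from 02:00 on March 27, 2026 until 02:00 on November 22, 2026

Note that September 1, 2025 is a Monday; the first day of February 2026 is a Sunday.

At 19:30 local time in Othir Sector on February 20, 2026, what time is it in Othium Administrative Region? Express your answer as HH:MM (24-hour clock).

1 September 2025 is a Monday, so Saturdays fall on 6, 13, 20, 27; the last is September 27.
1 February 2026 is a Sunday, so the first Sunday is February 1 and the third is February 15.
Daylight saving runs 27 September 2025 – 15 February 2026; February 20, 2026 is outside that window, so Othir Sector is on standard time at UTC−05:00.
19:30 Othir Sector + 5h = 00:30 UTC (rolling into the next day, 21 February 2026).
At the standard offset (UTC+09:00), 00:30 UTC + 9h = 09:30 Othium Administrative Region standard time.
The standard-time date in Othium Administrative Region, February 21, 2026, is outside the daylight-saving period (27 March – 22 November), so Othium Administrative Region is on standard time, UTC+09:00.
00:30 UTC + 9h = 09:30 Othium Administrative Region.

09:30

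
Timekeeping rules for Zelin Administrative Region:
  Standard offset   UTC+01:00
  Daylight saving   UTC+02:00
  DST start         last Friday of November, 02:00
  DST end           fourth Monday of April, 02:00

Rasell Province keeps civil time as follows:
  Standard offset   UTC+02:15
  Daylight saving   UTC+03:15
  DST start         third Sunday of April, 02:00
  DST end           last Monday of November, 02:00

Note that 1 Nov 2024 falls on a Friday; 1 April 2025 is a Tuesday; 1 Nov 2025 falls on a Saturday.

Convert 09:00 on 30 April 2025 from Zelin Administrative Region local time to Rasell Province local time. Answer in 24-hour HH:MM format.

11:15

1 November 2024 is a Friday, so Fridays fall on 1, 8, 15, 22, 29; the last is November 29.
1 April 2025 is a Tuesday, so the first Monday is April 7 and the fourth is April 28.
Daylight saving runs 29 November 2024 – 28 April 2025; 30 April 2025 is outside that window, so Zelin Administrative Region is on standard time at UTC+01:00.
09:00 Zelin Administrative Region − 1h = 08:00 UTC.
1 April 2025 is a Tuesday, so the first Sunday is April 6 and the third is April 20.
1 November 2025 is a Saturday, so Mondays fall on 3, 10, 17, 24; the last is November 24.
At the standard offset (UTC+02:15), 08:00 UTC + 2h15m = 10:15 Rasell Province standard time.
Daylight saving runs 20 April – 24 November; the standard-time date in Rasell Province, 30 April 2025, is inside that window, so Rasell Province is at UTC+03:15.
08:00 UTC + 3h15m = 11:15 Rasell Province.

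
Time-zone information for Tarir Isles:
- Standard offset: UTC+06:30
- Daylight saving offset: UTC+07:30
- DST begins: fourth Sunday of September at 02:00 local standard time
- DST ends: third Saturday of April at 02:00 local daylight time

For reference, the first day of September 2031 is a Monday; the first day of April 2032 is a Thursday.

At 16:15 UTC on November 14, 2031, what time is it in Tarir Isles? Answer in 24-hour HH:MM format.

23:45

1 September 2031 is a Monday, so the first Sunday is September 7 and the fourth is September 28.
1 April 2032 is a Thursday, so the first Saturday is April 3 and the third is April 17.
At the standard offset (UTC+06:30), 16:15 UTC + 6h30m = 22:45 Tarir Isles standard time.
The standard-time date in Tarir Isles, November 14, 2031, lies within the daylight-saving period (28 September 2031 – 17 April 2032), so Tarir Isles is on daylight time, UTC+07:30.
16:15 UTC + 7h30m = 23:45 local.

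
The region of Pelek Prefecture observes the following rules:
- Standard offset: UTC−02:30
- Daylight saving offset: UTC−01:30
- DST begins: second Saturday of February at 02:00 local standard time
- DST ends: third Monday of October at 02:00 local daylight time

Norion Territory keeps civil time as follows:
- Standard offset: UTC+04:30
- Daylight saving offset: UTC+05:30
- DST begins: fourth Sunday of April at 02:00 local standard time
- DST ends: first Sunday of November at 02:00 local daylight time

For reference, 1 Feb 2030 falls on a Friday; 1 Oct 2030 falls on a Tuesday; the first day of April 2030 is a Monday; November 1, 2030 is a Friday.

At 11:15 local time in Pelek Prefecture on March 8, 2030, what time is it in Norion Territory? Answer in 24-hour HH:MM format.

1 February 2030 is a Friday, so the first Saturday is February 2 and the second is February 9.
1 October 2030 is a Tuesday, so the first Monday is October 7 and the third is October 21.
March 8, 2030 lies within the daylight-saving period (9 February – 21 October), so Pelek Prefecture is on daylight time, UTC−01:30.
11:15 Pelek Prefecture + 1h30m = 12:45 UTC.
1 April 2030 is a Monday, so the first Sunday is April 7 and the fourth is April 28.
1 November 2030 is a Friday, so the first Sunday is November 3.
At the standard offset (UTC+04:30), 12:45 UTC + 4h30m = 17:15 Norion Territory standard time.
The standard-time date in Norion Territory, March 8, 2030, is outside the daylight-saving period (28 April – 3 November), so Norion Territory is on standard time, UTC+04:30.
12:45 UTC + 4h30m = 17:15 Norion Territory.

17:15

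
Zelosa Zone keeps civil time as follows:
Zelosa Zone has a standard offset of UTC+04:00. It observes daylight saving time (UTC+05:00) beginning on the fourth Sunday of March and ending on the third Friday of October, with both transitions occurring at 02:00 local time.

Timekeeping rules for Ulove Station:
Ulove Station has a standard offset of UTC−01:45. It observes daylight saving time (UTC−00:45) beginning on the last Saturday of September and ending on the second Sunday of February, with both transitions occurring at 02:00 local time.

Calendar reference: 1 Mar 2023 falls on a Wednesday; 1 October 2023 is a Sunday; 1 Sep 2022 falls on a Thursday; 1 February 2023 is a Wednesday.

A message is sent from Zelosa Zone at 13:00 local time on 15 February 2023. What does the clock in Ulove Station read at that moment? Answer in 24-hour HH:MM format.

1 March 2023 is a Wednesday, so the first Sunday is March 5 and the fourth is March 26.
1 October 2023 is a Sunday, so the first Friday is October 6 and the third is October 20.
15 February 2023 does not fall between 26 March and 20 October, so daylight saving is not in effect and Zelosa Zone is at UTC+04:00.
13:00 Zelosa Zone − 4h = 09:00 UTC.
1 September 2022 is a Thursday, so Saturdays fall on 3, 10, 17, 24; the last is September 24.
1 February 2023 is a Wednesday, so the first Sunday is February 5 and the second is February 12.
At the standard offset (UTC−01:45), 09:00 UTC − 1h45m = 07:15 Ulove Station standard time.
The standard-time date in Ulove Station, 15 February 2023, does not fall between 24 September 2022 and 12 February 2023, so daylight saving is not in effect and Ulove Station is at UTC−01:45.
09:00 UTC − 1h45m = 07:15 Ulove Station.

07:15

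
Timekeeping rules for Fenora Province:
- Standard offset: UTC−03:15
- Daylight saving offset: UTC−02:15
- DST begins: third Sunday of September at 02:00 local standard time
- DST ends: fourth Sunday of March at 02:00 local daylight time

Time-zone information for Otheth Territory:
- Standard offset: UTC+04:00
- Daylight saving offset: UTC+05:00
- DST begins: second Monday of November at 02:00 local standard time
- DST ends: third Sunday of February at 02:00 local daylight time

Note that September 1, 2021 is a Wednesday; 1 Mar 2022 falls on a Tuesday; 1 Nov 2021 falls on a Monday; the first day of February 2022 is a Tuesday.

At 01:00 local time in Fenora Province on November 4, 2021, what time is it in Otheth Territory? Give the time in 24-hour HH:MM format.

1 September 2021 is a Wednesday, so the first Sunday is September 5 and the third is September 19.
1 March 2022 is a Tuesday, so the first Sunday is March 6 and the fourth is March 27.
Daylight saving runs 19 September 2021 – 27 March 2022; November 4, 2021 is inside that window, so Fenora Province is at UTC−02:15.
01:00 Fenora Province + 2h15m = 03:15 UTC.
1 November 2021 is a Monday, so the first Monday is November 1 and the second is November 8.
1 February 2022 is a Tuesday, so the first Sunday is February 6 and the third is February 20.
At the standard offset (UTC+04:00), 03:15 UTC + 4h = 07:15 Otheth Territory standard time.
The standard-time date in Otheth Territory, November 4, 2021, is outside the daylight-saving period (8 November 2021 – 20 February 2022), so Otheth Territory is on standard time, UTC+04:00.
03:15 UTC + 4h = 07:15 Otheth Territory.

07:15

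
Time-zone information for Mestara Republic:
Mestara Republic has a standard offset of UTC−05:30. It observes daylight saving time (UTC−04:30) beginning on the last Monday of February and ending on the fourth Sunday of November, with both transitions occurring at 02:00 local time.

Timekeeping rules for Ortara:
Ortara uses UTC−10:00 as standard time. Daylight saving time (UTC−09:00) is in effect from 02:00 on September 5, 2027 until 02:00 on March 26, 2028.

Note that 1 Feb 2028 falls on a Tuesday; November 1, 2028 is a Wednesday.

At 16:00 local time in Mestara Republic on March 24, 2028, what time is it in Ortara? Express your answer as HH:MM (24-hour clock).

11:30

1 February 2028 is a Tuesday, so Mondays fall on 7, 14, 21, 28; the last is February 28.
1 November 2028 is a Wednesday, so the first Sunday is November 5 and the fourth is November 26.
March 24, 2028 lies within the daylight-saving period (28 February – 26 November), so Mestara Republic is on daylight time, UTC−04:30.
16:00 Mestara Republic + 4h30m = 20:30 UTC.
At the standard offset (UTC−10:00), 20:30 UTC − 10h = 10:30 Ortara standard time.
Daylight saving runs 5 September 2027 – 26 March 2028; the standard-time date in Ortara, March 24, 2028, is inside that window, so Ortara is at UTC−09:00.
20:30 UTC − 9h = 11:30 Ortara.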